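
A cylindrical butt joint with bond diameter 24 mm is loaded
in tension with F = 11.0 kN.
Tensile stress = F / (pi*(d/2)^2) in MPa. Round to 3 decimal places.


Area = pi * (24/2)^2 = 452.3893 mm^2
Stress = 11.0*1000 / 452.3893
= 24.315 MPa

24.315


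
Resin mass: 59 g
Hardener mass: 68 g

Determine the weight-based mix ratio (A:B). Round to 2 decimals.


Ratio = 59 / 68 = 0.87

0.87


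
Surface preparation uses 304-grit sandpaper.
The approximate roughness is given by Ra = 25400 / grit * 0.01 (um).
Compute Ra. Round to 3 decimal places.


Ra = 25400 / 304 * 0.01
= 254 / 304
= 0.836 um

0.836


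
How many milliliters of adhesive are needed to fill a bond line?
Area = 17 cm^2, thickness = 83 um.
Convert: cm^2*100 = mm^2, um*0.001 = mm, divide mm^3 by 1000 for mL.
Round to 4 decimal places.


= (17 * 100) * (83 * 0.001) / 1000
= 0.1411 mL

0.1411


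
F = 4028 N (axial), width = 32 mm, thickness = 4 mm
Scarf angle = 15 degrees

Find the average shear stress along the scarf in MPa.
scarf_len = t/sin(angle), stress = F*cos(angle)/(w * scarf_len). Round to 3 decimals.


scarf_len = 4/sin(15 deg) = 15.4548
cos(15 deg) = 0.965926
stress = 4028*0.965926/(32*15.4548) = 7.867 MPa

7.867


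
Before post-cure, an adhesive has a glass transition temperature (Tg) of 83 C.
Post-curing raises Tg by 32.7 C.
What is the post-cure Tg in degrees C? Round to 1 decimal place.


Tg_post = Tg_base + delta_Tg
= 83 + 32.7
= 115.7 C

115.7


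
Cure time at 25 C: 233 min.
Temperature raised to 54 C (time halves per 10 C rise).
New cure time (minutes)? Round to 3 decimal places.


Acceleration factor = 2^(29/10) = 7.4643
New time = 233 / 7.4643 = 31.215 min

31.215


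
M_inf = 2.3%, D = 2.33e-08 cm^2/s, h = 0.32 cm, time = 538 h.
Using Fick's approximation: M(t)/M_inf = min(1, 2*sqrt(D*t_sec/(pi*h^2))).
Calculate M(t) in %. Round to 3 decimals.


t = 1936800 s
ratio = min(1, 2*sqrt(2.33e-08*1936800/(pi*0.1024)))
= 0.749075
M(t) = 2.3 * 0.749075 = 1.723%

1.723


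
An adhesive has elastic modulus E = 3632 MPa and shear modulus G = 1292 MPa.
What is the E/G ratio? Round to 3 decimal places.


E/G = 3632 / 1292 = 2.811

2.811


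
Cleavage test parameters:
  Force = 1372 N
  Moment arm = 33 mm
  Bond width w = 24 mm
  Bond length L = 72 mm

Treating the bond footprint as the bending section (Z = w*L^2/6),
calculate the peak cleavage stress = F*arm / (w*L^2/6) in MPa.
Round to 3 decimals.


M = 1372 * 33 = 45276 N*mm
Z = 24 * 72^2 / 6 = 124416 / 6 mm^3
sigma = M / Z = 6 * 45276 / 124416 = 271656 / 124416
= 2.183 MPa

2.183


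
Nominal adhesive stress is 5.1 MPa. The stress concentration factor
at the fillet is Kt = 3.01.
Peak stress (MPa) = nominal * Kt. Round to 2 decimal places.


Peak = 5.1 * 3.01 = 15.35 MPa

15.35


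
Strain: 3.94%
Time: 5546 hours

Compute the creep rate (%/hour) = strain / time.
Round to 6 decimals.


Creep rate = 3.94 / 5546
= 0.000710 %/h

0.000710


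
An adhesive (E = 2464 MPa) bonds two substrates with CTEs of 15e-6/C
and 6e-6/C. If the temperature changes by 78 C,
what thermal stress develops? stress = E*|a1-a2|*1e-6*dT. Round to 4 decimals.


Stress = 2464 * |15 - 6| * 1e-6 * 78
= 1.7297 MPa

1.7297


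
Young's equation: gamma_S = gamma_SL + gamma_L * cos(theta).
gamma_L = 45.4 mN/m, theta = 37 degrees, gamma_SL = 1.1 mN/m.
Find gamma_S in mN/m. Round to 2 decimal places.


cos(37 deg) = 0.798636
gamma_S = 1.1 + 45.4 * 0.798636
= 37.36 mN/m

37.36


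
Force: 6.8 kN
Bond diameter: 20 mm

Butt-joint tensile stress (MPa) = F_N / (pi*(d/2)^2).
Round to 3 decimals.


F_N = 6.8 * 1000 = 6800.0 N
A = pi*(10.0)^2 = 314.1593 mm^2
stress = 6800.0 / 314.1593 = 21.645 MPa

21.645


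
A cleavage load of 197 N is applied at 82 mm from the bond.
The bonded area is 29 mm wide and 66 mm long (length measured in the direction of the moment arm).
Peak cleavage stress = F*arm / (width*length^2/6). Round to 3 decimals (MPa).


Moment = 197 * 82 = 16154 N*mm
Section modulus = 29 * 4356 / 6 = 126324 / 6 mm^3
Stress = 16154 / (126324 / 6) = 96924 / 126324
= 0.767 MPa

0.767


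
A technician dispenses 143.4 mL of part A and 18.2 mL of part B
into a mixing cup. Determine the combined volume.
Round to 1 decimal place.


Combined volume = 143.4 + 18.2
= 161.6 mL

161.6


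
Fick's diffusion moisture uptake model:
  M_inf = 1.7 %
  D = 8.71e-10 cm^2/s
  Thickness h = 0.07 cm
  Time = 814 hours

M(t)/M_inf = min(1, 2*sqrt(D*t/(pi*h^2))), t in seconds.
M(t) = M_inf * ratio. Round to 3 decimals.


t_sec = 814 * 3600 = 2930400
ratio = 2*sqrt(8.71e-10*2930400/(pi*0.07^2))
= min(1, 0.814385)
= 0.814385
M(t) = 1.7 * 0.814385 = 1.384 %

1.384


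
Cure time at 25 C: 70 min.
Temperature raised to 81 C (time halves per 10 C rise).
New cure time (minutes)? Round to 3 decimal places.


Acceleration factor = 2^(56/10) = 48.5029
New time = 70 / 48.5029 = 1.443 min

1.443


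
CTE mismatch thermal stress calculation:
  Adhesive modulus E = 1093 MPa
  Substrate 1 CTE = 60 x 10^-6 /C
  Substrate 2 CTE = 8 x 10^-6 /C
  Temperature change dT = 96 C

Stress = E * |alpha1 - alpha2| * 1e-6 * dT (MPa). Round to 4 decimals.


delta_alpha = |60 - 8| = 52 x 10^-6/C
Stress = 1093 * 52e-6 * 96
= 5.4563 MPa

5.4563


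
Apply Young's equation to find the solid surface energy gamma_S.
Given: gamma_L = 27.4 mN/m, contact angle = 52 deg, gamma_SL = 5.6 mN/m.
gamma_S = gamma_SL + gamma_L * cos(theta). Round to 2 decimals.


theta_rad = 52 * pi/180 = 0.907571
gamma_S = 5.6 + 27.4 * cos(0.907571)
= 22.47 mN/m

22.47


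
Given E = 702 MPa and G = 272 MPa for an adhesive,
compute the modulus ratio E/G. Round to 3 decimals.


E/G ratio = 702 / 272 = 2.581

2.581


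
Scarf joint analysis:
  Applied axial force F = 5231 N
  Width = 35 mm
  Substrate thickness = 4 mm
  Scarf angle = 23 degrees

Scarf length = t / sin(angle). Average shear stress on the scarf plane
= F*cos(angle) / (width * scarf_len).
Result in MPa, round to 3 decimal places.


Scarf length = 4 / sin(23 deg) = 10.2372 mm
cos(23 deg) = 0.920505
Shear = 5231 * 0.920505 / (35 * 10.2372)
= 13.439 MPa

13.439


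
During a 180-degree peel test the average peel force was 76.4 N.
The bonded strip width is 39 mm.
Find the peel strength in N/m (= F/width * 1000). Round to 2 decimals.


Peel strength = F/width * 1000
= 76.4 / 39 * 1000
= 1958.97 N/m

1958.97


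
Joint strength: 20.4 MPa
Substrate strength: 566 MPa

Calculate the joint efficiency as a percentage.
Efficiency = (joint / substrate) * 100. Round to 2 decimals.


Efficiency = (20.4 / 566) * 100 = 3.60%

3.60


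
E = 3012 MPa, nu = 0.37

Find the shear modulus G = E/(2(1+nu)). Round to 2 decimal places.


G = 3012 / (2 * 1.37)
= 1099.27 MPa

1099.27


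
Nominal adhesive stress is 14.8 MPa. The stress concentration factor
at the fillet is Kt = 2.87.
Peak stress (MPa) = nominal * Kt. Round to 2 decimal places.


Peak = 14.8 * 2.87 = 42.48 MPa

42.48


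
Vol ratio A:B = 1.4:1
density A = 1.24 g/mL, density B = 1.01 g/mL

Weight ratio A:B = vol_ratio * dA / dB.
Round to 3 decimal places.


Weight ratio = 1.4 * 1.24 / 1.01
= 1.719

1.719


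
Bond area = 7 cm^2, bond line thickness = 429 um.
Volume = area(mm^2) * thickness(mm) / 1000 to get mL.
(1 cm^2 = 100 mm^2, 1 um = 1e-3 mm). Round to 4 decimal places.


area_mm2 = 7 * 100 = 700
blt_mm = 429 * 1e-3 = 0.429
vol_mm3 = 700 * 0.429 = 300.3
vol_mL = 300.3 / 1000 = 0.3003 mL

0.3003


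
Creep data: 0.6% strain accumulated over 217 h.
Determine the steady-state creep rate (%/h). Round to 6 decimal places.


Rate = 0.6 / 217 = 0.002765 %/h

0.002765


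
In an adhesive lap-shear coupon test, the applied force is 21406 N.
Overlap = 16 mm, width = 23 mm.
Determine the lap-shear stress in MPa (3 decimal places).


stress = F / (overlap * width)
= 21406 / (16 * 23)
= 58.168 MPa

58.168


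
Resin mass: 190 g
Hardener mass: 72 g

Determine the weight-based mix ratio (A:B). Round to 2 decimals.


Ratio = 190 / 72 = 2.64

2.64


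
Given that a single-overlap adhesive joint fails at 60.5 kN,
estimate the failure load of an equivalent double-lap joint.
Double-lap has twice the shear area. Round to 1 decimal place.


Double-lap factor = 2
Expected load = 60.5 * 2 = 121.0 kN

121.0


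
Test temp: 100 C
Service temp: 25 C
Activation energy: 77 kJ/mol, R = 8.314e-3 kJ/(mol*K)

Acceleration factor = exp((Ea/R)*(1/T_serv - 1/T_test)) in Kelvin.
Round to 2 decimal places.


AF = exp((77/0.008314)*(1/298.15 - 1/373.15))
= 514.62

514.62


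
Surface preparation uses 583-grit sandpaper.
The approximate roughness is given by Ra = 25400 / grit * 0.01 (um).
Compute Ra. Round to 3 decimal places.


Ra = 25400 / 583 * 0.01
= 254 / 583
= 0.436 um

0.436


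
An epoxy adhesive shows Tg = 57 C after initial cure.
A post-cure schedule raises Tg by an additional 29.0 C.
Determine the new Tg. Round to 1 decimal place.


New Tg = 57 + 29.0
= 86.0 C

86.0


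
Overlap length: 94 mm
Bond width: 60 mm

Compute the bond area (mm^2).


Bond area = 94 * 60 = 5640 mm^2

5640


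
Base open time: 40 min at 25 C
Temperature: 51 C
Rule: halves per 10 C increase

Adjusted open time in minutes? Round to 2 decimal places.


Acceleration = 2^((51-25)/10) = 6.0629
Open time = 40 / 6.0629 = 6.60 min

6.60


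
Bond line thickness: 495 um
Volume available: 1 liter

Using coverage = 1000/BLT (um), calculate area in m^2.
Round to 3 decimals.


1 L = 1e6 mm^3, thickness = 495 um = 0.495 mm
Area = 1e6 / 0.495 mm^2 = (1e6 / 0.495) / 1e6 m^2 = 1000 / 495 m^2
= 2.020 m^2

2.020


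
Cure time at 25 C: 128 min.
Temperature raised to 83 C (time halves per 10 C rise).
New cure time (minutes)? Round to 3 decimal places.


Acceleration factor = 2^(58/10) = 55.7152
New time = 128 / 55.7152 = 2.297 min

2.297


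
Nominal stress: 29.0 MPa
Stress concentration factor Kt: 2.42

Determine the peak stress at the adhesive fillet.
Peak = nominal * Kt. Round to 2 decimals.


Peak stress = 29.0 * 2.42
= 70.18 MPa

70.18


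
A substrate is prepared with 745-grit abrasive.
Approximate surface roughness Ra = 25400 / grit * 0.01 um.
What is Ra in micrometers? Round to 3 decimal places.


Ra = 25400 / 745 * 0.01 = 0.341 um

0.341


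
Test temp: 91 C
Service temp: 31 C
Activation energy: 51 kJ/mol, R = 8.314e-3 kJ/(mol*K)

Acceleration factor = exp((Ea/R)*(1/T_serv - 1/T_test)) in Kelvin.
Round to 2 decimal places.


AF = exp((51/0.008314)*(1/304.15 - 1/364.15))
= 27.75

27.75


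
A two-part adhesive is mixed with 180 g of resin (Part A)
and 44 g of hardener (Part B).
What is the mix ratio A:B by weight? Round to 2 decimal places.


Mix ratio = mass_A / mass_B
= 180 / 44
= 4.09

4.09


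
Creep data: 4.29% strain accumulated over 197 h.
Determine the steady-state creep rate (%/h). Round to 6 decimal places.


Rate = 4.29 / 197 = 0.021777 %/h

0.021777


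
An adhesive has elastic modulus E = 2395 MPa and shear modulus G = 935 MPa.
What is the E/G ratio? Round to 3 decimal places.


E/G = 2395 / 935 = 2.561

2.561


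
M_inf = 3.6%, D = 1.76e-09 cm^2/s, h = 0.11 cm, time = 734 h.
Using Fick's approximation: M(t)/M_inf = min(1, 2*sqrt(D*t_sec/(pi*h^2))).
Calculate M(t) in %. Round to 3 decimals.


t = 2642400 s
ratio = min(1, 2*sqrt(1.76e-09*2642400/(pi*0.0121)))
= 0.699549
M(t) = 3.6 * 0.699549 = 2.518%

2.518


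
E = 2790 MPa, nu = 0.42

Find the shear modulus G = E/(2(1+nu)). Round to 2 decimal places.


G = 2790 / (2 * 1.42)
= 982.39 MPa

982.39


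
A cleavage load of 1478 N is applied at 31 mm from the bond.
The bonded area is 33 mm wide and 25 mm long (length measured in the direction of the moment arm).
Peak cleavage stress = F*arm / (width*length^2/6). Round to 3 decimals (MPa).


Moment = 1478 * 31 = 45818 N*mm
Section modulus = 33 * 625 / 6 = 20625 / 6 mm^3
Stress = 45818 / (20625 / 6) = 274908 / 20625
= 13.329 MPa

13.329


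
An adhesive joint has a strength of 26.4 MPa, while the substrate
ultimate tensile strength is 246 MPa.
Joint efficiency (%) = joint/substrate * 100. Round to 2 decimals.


Efficiency = 26.4 / 246 * 100
= 10.73%

10.73


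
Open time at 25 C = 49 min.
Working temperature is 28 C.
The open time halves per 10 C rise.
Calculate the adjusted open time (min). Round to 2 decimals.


factor = 2^((28 - 25) / 10) = 1.2311
ot = 49 / 1.2311 = 39.80 min

39.80


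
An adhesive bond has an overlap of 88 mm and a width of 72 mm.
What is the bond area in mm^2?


Bond area = overlap * width
= 88 * 72
= 6336 mm^2

6336


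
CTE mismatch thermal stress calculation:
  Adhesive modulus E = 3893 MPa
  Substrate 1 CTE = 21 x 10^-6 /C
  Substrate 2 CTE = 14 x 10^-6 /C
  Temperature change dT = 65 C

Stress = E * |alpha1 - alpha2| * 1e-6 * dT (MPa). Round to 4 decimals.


delta_alpha = |21 - 14| = 7 x 10^-6/C
Stress = 3893 * 7e-6 * 65
= 1.7713 MPa

1.7713


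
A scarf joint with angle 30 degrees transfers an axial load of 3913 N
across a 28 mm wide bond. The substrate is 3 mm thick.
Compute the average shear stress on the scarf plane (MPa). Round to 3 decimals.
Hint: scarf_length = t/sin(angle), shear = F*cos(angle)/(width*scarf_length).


scarf_length = 3 / sin(30 deg) = 6.0000 mm
cos(30 deg) = 0.866025
shear stress = 3913 * 0.866025 / (28 * 6.0000)
= 20.171 MPa

20.171


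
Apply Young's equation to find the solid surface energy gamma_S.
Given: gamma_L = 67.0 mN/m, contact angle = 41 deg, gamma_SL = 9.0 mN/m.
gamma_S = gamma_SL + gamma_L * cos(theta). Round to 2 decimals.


theta_rad = 41 * pi/180 = 0.715585
gamma_S = 9.0 + 67.0 * cos(0.715585)
= 59.57 mN/m

59.57


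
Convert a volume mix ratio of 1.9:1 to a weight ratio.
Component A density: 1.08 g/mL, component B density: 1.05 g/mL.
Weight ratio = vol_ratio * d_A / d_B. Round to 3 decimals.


= 1.9 * 1.08 / 1.05 = 1.954

1.954


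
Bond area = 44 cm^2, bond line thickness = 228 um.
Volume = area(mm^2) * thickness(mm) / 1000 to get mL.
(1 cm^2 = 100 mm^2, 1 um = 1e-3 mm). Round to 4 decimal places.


area_mm2 = 44 * 100 = 4400
blt_mm = 228 * 1e-3 = 0.228
vol_mm3 = 4400 * 0.228 = 1003.2
vol_mL = 1003.2 / 1000 = 1.0032 mL

1.0032


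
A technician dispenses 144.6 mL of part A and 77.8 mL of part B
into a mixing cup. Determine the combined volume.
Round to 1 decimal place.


Combined volume = 144.6 + 77.8
= 222.4 mL

222.4


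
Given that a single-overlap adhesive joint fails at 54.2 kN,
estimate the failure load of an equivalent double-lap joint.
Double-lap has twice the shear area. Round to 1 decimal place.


Double-lap factor = 2
Expected load = 54.2 * 2 = 108.4 kN

108.4


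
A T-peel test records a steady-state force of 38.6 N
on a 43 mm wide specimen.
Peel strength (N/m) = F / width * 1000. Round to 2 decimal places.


Peel strength = 38.6 / 43 * 1000
= 897.67 N/m

897.67


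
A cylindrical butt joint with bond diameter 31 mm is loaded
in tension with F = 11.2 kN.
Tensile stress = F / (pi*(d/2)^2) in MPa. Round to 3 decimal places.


Area = pi * (31/2)^2 = 754.7676 mm^2
Stress = 11.2*1000 / 754.7676
= 14.839 MPa

14.839


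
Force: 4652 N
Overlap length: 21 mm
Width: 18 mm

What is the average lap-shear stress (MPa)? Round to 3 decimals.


Average shear stress = F / (overlap * width)
= 4652 / (21 * 18)
= 12.307 MPa

12.307


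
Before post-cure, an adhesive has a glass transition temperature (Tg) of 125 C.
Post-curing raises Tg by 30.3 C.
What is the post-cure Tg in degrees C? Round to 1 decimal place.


Tg_post = Tg_base + delta_Tg
= 125 + 30.3
= 155.3 C

155.3


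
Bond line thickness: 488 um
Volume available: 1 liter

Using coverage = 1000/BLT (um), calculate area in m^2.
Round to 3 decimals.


1 L = 1e6 mm^3, thickness = 488 um = 0.488 mm
Area = 1e6 / 0.488 mm^2 = (1e6 / 0.488) / 1e6 m^2 = 1000 / 488 m^2
= 2.049 m^2

2.049


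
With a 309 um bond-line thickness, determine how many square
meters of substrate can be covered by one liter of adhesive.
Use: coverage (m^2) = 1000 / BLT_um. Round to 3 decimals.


Coverage = 1000 / 309 = 3.236 m^2

3.236


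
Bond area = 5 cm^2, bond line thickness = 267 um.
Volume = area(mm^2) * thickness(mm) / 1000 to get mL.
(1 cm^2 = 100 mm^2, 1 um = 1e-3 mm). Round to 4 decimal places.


area_mm2 = 5 * 100 = 500
blt_mm = 267 * 1e-3 = 0.267
vol_mm3 = 500 * 0.267 = 133.5
vol_mL = 133.5 / 1000 = 0.1335 mL

0.1335


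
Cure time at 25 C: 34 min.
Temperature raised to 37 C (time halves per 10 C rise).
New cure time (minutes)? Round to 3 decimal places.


Acceleration factor = 2^(12/10) = 2.2974
New time = 34 / 2.2974 = 14.799 min

14.799


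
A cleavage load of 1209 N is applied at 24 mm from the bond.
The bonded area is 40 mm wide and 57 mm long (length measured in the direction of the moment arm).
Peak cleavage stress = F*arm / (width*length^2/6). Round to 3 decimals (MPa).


Moment = 1209 * 24 = 29016 N*mm
Section modulus = 40 * 3249 / 6 = 129960 / 6 mm^3
Stress = 29016 / (129960 / 6) = 174096 / 129960
= 1.340 MPa

1.340


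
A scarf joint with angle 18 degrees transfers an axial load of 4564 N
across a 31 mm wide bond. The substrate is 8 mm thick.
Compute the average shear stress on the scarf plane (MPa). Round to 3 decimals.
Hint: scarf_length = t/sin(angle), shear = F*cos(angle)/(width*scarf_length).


scarf_length = 8 / sin(18 deg) = 25.8885 mm
cos(18 deg) = 0.951057
shear stress = 4564 * 0.951057 / (31 * 25.8885)
= 5.409 MPa

5.409


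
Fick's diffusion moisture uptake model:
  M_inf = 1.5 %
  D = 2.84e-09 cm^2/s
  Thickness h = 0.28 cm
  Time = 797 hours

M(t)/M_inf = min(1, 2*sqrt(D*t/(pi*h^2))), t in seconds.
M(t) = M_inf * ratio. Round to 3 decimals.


t_sec = 797 * 3600 = 2869200
ratio = 2*sqrt(2.84e-09*2869200/(pi*0.28^2))
= min(1, 0.363778)
= 0.363778
M(t) = 1.5 * 0.363778 = 0.546 %

0.546


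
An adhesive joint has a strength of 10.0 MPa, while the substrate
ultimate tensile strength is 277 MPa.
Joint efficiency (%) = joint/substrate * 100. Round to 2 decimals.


Efficiency = 10.0 / 277 * 100
= 3.61%

3.61


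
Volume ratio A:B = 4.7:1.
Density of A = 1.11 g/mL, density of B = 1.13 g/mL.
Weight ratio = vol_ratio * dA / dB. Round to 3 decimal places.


Wt ratio = 4.7 * 1.11 / 1.13
= 4.617

4.617


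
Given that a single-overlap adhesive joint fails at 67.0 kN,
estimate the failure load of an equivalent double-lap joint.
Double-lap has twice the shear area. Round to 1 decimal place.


Double-lap factor = 2
Expected load = 67.0 * 2 = 134.0 kN

134.0


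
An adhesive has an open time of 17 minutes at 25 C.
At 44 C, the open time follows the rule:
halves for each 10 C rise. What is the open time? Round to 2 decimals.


Factor = 2^((44-25)/10) = 3.7321
Open time = 17 / 3.7321 = 4.56 min

4.56


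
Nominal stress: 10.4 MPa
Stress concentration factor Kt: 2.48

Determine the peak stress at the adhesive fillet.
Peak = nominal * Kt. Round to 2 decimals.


Peak stress = 10.4 * 2.48
= 25.79 MPa

25.79


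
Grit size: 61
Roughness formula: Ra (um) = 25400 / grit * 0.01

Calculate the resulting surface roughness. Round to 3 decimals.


Ra = 25400 / 61 * 0.01
= 4.164 um

4.164


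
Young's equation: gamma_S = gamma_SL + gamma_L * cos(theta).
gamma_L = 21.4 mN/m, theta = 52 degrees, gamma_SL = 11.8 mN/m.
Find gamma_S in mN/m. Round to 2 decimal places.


cos(52 deg) = 0.615661
gamma_S = 11.8 + 21.4 * 0.615661
= 24.98 mN/m

24.98


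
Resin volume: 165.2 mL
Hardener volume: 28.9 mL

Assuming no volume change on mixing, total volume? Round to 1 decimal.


V_total = 165.2 + 28.9 = 194.1 mL

194.1


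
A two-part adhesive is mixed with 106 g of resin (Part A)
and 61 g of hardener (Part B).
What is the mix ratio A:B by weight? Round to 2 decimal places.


Mix ratio = mass_A / mass_B
= 106 / 61
= 1.74

1.74


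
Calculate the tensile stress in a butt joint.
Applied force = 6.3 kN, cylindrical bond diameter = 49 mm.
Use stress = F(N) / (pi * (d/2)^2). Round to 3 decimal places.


A = pi * 24.5^2 = 1885.7410 mm^2
sigma = 6300.0 / 1885.7410 = 3.341 MPa

3.341


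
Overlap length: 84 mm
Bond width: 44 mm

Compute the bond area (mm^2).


Bond area = 84 * 44 = 3696 mm^2

3696


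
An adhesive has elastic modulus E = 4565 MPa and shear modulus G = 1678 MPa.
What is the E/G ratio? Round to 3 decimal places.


E/G = 4565 / 1678 = 2.721

2.721


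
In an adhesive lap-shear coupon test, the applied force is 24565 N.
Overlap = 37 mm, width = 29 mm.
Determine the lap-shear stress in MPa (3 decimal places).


stress = F / (overlap * width)
= 24565 / (37 * 29)
= 22.894 MPa

22.894


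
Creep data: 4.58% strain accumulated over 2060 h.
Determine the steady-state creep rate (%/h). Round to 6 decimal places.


Rate = 4.58 / 2060 = 0.002223 %/h

0.002223


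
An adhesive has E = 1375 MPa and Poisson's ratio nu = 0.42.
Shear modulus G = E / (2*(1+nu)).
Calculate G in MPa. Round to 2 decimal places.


G = 1375 / (2*(1+0.42))
= 1375 / 2.84
= 484.15 MPa

484.15


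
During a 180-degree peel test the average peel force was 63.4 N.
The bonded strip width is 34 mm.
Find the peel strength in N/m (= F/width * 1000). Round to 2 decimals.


Peel strength = F/width * 1000
= 63.4 / 34 * 1000
= 1864.71 N/m

1864.71


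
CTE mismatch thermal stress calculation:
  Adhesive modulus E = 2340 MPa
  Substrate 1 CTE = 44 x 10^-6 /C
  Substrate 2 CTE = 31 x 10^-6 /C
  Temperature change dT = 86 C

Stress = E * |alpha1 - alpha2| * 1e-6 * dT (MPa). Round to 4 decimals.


delta_alpha = |44 - 31| = 13 x 10^-6/C
Stress = 2340 * 13e-6 * 86
= 2.6161 MPa

2.6161


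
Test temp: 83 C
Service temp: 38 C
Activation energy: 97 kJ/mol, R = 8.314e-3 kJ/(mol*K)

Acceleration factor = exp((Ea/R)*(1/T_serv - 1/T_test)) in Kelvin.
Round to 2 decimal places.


AF = exp((97/0.008314)*(1/311.15 - 1/356.15))
= 114.18

114.18


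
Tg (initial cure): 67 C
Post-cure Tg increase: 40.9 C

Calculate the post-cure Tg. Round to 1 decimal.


Post-cure Tg = 67 + 40.9 = 107.9 C

107.9


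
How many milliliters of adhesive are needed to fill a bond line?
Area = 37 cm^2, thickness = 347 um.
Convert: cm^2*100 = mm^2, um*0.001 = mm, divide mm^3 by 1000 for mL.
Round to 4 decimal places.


= (37 * 100) * (347 * 0.001) / 1000
= 1.2839 mL

1.2839


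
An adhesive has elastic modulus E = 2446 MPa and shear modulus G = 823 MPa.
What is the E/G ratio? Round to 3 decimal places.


E/G = 2446 / 823 = 2.972

2.972


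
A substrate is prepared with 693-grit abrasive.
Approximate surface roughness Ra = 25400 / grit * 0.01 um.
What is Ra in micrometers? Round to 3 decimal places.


Ra = 25400 / 693 * 0.01 = 0.367 um

0.367


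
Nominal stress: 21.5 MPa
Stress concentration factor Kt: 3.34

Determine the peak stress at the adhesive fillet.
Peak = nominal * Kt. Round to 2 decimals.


Peak stress = 21.5 * 3.34
= 71.81 MPa

71.81


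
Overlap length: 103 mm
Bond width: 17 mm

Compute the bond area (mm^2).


Bond area = 103 * 17 = 1751 mm^2

1751


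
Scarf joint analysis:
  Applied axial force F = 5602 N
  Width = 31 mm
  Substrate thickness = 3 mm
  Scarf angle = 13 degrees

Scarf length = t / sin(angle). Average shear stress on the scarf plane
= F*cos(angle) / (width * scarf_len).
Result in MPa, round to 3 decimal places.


Scarf length = 3 / sin(13 deg) = 13.3362 mm
cos(13 deg) = 0.974370
Shear = 5602 * 0.974370 / (31 * 13.3362)
= 13.203 MPa

13.203


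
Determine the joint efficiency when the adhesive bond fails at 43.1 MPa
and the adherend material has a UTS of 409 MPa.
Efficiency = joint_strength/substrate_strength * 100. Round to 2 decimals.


Joint efficiency = 43.1 / 409 * 100
= 10.54%

10.54


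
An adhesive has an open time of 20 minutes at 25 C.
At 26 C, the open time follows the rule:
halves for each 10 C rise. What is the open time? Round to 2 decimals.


Factor = 2^((26-25)/10) = 1.0718
Open time = 20 / 1.0718 = 18.66 min

18.66


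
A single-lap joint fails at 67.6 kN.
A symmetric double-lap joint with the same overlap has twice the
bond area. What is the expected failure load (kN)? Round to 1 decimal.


Double-lap load = 2 * 67.6 = 135.2 kN

135.2


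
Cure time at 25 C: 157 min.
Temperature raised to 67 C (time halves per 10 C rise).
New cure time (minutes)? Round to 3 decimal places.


Acceleration factor = 2^(42/10) = 18.3792
New time = 157 / 18.3792 = 8.542 min

8.542


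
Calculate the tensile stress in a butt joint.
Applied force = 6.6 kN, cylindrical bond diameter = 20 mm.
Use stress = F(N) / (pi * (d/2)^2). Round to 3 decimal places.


A = pi * 10.0^2 = 314.1593 mm^2
sigma = 6600.0 / 314.1593 = 21.008 MPa

21.008


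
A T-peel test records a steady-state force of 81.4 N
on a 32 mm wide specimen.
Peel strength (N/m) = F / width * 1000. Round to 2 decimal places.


Peel strength = 81.4 / 32 * 1000
= 2543.75 N/m

2543.75


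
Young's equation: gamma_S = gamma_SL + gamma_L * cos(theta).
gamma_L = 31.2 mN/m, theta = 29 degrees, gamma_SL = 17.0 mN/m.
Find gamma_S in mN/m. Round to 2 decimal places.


cos(29 deg) = 0.874620
gamma_S = 17.0 + 31.2 * 0.874620
= 44.29 mN/m

44.29


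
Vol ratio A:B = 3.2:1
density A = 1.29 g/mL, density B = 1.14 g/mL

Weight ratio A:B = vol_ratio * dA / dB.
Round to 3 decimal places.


Weight ratio = 3.2 * 1.29 / 1.14
= 3.621

3.621


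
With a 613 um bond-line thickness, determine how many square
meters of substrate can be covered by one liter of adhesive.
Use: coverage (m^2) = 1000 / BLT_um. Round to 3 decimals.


Coverage = 1000 / 613 = 1.631 m^2

1.631


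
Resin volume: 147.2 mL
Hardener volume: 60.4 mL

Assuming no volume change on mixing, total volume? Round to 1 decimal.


V_total = 147.2 + 60.4 = 207.6 mL

207.6


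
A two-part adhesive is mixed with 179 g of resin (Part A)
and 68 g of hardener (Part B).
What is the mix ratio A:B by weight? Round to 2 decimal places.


Mix ratio = mass_A / mass_B
= 179 / 68
= 2.63

2.63


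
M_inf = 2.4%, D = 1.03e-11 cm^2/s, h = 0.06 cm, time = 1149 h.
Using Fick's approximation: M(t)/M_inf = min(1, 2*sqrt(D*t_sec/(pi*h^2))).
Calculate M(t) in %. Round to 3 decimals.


t = 4136400 s
ratio = min(1, 2*sqrt(1.03e-11*4136400/(pi*0.0036)))
= 0.122753
M(t) = 2.4 * 0.122753 = 0.295%

0.295


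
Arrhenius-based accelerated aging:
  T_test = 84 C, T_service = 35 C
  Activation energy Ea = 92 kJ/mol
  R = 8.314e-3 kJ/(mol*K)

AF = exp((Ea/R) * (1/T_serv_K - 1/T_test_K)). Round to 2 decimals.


T_test_K = 357.15, T_serv_K = 308.15
AF = exp((92/8.314e-3) * (1/308.15 - 1/357.15))
= 137.93

137.93


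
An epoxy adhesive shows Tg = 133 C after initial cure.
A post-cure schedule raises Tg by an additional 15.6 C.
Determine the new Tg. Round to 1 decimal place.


New Tg = 133 + 15.6
= 148.6 C

148.6


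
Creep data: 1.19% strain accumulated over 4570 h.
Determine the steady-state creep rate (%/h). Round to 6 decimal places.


Rate = 1.19 / 4570 = 0.000260 %/h

0.000260


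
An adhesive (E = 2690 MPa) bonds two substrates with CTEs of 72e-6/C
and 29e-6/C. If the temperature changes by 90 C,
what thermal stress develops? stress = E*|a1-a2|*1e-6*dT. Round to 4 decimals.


Stress = 2690 * |72 - 29| * 1e-6 * 90
= 10.4103 MPa

10.4103


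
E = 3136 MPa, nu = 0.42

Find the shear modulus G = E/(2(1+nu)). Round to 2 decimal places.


G = 3136 / (2 * 1.42)
= 1104.23 MPa

1104.23


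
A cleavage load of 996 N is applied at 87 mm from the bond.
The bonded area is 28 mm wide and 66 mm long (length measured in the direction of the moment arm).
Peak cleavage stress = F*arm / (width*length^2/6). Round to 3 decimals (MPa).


Moment = 996 * 87 = 86652 N*mm
Section modulus = 28 * 4356 / 6 = 121968 / 6 mm^3
Stress = 86652 / (121968 / 6) = 519912 / 121968
= 4.263 MPa

4.263


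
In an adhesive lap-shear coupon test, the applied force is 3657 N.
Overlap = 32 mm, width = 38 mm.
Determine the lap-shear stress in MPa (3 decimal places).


stress = F / (overlap * width)
= 3657 / (32 * 38)
= 3.007 MPa

3.007


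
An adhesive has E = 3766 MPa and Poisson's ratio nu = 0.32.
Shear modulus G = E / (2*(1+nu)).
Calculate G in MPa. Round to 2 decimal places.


G = 3766 / (2*(1+0.32))
= 3766 / 2.64
= 1426.52 MPa

1426.52


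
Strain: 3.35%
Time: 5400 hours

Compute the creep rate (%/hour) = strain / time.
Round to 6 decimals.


Creep rate = 3.35 / 5400
= 0.000620 %/h

0.000620


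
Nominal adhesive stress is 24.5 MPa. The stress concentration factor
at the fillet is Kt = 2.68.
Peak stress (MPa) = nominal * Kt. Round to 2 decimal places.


Peak = 24.5 * 2.68 = 65.66 MPa

65.66


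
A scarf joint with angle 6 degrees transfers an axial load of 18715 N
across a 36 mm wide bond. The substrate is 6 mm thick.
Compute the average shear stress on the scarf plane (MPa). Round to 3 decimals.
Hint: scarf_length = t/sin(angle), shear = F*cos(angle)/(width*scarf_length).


scarf_length = 6 / sin(6 deg) = 57.4006 mm
cos(6 deg) = 0.994522
shear stress = 18715 * 0.994522 / (36 * 57.4006)
= 9.007 MPa

9.007


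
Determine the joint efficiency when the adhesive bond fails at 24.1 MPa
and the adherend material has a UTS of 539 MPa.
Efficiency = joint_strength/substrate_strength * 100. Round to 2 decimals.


Joint efficiency = 24.1 / 539 * 100
= 4.47%

4.47


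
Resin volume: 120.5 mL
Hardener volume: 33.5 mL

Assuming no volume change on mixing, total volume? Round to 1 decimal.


V_total = 120.5 + 33.5 = 154.0 mL

154.0


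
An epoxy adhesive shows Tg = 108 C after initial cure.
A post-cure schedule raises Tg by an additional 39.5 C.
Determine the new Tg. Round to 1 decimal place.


New Tg = 108 + 39.5
= 147.5 C

147.5


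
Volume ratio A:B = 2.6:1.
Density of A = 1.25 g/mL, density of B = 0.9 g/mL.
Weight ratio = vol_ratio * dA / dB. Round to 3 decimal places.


Wt ratio = 2.6 * 1.25 / 0.9
= 3.611

3.611


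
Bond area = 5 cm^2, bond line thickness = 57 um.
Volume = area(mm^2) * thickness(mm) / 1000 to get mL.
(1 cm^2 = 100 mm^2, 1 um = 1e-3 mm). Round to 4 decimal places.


area_mm2 = 5 * 100 = 500
blt_mm = 57 * 1e-3 = 0.057
vol_mm3 = 500 * 0.057 = 28.5
vol_mL = 28.5 / 1000 = 0.0285 mL

0.0285


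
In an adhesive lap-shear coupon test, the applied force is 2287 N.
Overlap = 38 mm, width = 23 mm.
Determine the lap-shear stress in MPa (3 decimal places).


stress = F / (overlap * width)
= 2287 / (38 * 23)
= 2.617 MPa

2.617


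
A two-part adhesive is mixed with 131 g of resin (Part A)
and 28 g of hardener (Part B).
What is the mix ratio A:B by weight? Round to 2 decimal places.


Mix ratio = mass_A / mass_B
= 131 / 28
= 4.68

4.68


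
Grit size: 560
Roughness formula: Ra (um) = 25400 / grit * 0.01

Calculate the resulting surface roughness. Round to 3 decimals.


Ra = 25400 / 560 * 0.01
= 0.454 um

0.454


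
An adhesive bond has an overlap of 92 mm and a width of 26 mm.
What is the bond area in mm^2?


Bond area = overlap * width
= 92 * 26
= 2392 mm^2

2392


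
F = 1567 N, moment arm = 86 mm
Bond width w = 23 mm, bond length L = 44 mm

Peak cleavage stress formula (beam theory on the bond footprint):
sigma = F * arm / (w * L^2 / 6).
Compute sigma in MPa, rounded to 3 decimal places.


sigma = (1567 * 86) / (23 * 1936 / 6)
= 134762 * 6 / 44528
= 808572 / 44528
= 18.159 MPa

18.159


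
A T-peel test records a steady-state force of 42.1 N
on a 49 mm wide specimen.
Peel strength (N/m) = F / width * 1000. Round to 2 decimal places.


Peel strength = 42.1 / 49 * 1000
= 859.18 N/m

859.18


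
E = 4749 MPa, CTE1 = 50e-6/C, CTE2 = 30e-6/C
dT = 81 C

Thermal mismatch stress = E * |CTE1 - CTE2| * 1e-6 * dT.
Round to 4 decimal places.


= 4749 * 20e-6 * 81
= 7.6934 MPa

7.6934


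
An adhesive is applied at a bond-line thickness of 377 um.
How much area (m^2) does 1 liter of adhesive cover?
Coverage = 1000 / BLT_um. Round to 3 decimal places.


Coverage = 1000 / 377 = 2.653 m^2

2.653


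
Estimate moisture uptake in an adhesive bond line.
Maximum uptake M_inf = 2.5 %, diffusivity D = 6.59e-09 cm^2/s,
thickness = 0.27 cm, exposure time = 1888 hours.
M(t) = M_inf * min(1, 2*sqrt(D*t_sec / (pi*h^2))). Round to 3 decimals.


Convert time: 1888 h = 6796800 s
ratio = min(1, 2*sqrt(6.59e-09*6796800/(pi*0.27^2)))
= 0.884476
M(t) = 2.5 * 0.884476 = 2.211%

2.211


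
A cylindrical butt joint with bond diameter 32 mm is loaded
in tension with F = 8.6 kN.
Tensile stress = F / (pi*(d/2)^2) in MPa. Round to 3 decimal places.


Area = pi * (32/2)^2 = 804.2477 mm^2
Stress = 8.6*1000 / 804.2477
= 10.693 MPa

10.693


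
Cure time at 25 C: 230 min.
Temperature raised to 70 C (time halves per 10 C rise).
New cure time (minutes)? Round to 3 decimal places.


Acceleration factor = 2^(45/10) = 22.6274
New time = 230 / 22.6274 = 10.165 min

10.165


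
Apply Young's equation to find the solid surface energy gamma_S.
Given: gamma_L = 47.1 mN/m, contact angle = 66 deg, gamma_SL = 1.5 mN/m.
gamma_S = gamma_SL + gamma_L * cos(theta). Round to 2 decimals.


theta_rad = 66 * pi/180 = 1.151917
gamma_S = 1.5 + 47.1 * cos(1.151917)
= 20.66 mN/m

20.66


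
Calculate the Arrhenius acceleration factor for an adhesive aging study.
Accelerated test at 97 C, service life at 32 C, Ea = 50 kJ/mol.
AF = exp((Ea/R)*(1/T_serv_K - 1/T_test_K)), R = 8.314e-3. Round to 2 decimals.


T_test = 370.15 K, T_serv = 305.15 K
Ea/R = 50 / 0.008314 = 6013.95
AF = exp(6013.95 * (1/305.15 - 1/370.15))
= 31.84

31.84


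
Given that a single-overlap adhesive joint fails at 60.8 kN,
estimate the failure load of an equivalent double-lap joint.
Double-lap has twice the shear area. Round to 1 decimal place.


Double-lap factor = 2
Expected load = 60.8 * 2 = 121.6 kN

121.6


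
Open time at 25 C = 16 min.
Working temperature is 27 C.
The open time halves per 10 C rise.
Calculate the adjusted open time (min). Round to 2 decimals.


factor = 2^((27 - 25) / 10) = 1.1487
ot = 16 / 1.1487 = 13.93 min

13.93


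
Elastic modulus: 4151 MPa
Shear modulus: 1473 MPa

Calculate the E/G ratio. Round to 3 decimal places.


E / G = 4151 / 1473 = 2.818

2.818


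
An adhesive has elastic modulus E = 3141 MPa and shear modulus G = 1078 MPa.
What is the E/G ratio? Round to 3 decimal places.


E/G = 3141 / 1078 = 2.914

2.914


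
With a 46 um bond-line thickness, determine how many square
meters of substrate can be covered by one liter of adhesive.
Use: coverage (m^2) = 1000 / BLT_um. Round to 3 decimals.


Coverage = 1000 / 46 = 21.739 m^2

21.739


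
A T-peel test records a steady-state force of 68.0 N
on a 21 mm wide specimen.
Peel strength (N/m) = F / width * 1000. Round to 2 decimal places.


Peel strength = 68.0 / 21 * 1000
= 3238.10 N/m

3238.10


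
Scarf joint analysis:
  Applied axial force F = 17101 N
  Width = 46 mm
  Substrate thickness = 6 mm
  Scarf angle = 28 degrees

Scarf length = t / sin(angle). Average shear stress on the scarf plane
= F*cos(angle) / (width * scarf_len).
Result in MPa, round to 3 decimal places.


Scarf length = 6 / sin(28 deg) = 12.7803 mm
cos(28 deg) = 0.882948
Shear = 17101 * 0.882948 / (46 * 12.7803)
= 25.684 MPa

25.684


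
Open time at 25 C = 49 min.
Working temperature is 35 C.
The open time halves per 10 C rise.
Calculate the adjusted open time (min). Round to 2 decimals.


factor = 2^((35 - 25) / 10) = 2.0000
ot = 49 / 2.0000 = 24.50 min

24.50


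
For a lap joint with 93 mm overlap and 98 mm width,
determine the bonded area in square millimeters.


Area = 93 * 98 = 9114 mm^2

9114


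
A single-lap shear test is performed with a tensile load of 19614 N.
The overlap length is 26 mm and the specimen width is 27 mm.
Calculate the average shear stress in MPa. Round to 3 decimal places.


Shear stress = F / (overlap * width)
= 19614 / (26 * 27)
= 19614 / 702
= 27.940 MPa

27.940


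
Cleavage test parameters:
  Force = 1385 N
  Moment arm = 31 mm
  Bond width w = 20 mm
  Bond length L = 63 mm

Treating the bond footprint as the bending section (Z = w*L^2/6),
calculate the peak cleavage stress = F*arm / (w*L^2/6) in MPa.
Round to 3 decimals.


M = 1385 * 31 = 42935 N*mm
Z = 20 * 63^2 / 6 = 79380 / 6 mm^3
sigma = M / Z = 6 * 42935 / 79380 = 257610 / 79380
= 3.245 MPa

3.245


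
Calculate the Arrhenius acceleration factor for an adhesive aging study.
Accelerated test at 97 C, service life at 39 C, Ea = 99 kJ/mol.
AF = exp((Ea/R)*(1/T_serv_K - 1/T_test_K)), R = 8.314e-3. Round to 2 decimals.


T_test = 370.15 K, T_serv = 312.15 K
Ea/R = 99 / 0.008314 = 11907.63
AF = exp(11907.63 * (1/312.15 - 1/370.15))
= 394.41

394.41


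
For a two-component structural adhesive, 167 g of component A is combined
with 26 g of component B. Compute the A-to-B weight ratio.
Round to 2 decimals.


Weight ratio A:B = 167 / 26
= 6.42

6.42


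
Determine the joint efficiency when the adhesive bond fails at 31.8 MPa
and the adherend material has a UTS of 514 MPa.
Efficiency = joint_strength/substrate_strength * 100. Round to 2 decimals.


Joint efficiency = 31.8 / 514 * 100
= 6.19%

6.19


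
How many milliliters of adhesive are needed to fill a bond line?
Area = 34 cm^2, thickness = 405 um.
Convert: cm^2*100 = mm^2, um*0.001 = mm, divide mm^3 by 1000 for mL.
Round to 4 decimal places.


= (34 * 100) * (405 * 0.001) / 1000
= 1.3770 mL

1.3770


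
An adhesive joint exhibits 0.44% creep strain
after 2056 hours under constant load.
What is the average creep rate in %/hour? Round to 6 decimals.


Creep rate = strain / time
= 0.44 / 2056
= 0.000214 %/h

0.000214


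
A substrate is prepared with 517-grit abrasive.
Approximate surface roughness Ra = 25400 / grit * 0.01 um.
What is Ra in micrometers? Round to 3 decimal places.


Ra = 25400 / 517 * 0.01 = 0.491 um

0.491


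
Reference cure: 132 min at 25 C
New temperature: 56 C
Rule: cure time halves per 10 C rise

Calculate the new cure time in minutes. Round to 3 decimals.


factor = 2^((56-25)/10) = 8.5742
t_new = 132 / 8.5742 = 15.395 min

15.395


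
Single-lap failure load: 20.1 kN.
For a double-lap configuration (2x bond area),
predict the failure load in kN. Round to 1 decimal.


Failure load = 20.1 * 2 = 40.2 kN

40.2


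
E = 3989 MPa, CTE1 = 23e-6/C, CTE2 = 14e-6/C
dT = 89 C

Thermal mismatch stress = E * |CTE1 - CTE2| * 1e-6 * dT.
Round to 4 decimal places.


= 3989 * 9e-6 * 89
= 3.1952 MPa

3.1952


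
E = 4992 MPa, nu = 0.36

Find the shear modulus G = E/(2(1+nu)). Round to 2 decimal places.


G = 4992 / (2 * 1.36)
= 1835.29 MPa

1835.29


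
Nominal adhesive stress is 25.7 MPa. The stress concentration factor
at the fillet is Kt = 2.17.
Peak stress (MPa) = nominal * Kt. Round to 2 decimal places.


Peak = 25.7 * 2.17 = 55.77 MPa

55.77


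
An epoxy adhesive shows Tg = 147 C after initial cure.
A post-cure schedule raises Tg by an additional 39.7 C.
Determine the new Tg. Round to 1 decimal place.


New Tg = 147 + 39.7
= 186.7 C

186.7


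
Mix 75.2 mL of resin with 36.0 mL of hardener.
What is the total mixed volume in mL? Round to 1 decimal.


Total = 75.2 + 36.0 = 111.2 mL

111.2


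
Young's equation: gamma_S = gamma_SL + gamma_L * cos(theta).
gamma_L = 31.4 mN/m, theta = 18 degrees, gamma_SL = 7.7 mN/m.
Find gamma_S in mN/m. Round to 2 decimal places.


cos(18 deg) = 0.951057
gamma_S = 7.7 + 31.4 * 0.951057
= 37.56 mN/m

37.56


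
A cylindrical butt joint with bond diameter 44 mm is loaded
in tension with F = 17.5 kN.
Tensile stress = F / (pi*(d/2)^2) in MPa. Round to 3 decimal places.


Area = pi * (44/2)^2 = 1520.5308 mm^2
Stress = 17.5*1000 / 1520.5308
= 11.509 MPa

11.509


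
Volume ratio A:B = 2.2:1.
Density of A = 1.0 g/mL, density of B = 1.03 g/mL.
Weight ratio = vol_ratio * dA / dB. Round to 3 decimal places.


Wt ratio = 2.2 * 1.0 / 1.03
= 2.136

2.136
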